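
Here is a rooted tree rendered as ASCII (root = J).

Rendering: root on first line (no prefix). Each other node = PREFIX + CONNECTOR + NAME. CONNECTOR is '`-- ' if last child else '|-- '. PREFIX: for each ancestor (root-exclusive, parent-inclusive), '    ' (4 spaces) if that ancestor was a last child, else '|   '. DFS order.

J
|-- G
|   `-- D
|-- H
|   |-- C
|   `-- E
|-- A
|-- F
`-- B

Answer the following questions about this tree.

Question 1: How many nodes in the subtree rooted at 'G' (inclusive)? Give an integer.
Answer: 2

Derivation:
Subtree rooted at G contains: D, G
Count = 2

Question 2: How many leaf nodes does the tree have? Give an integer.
Answer: 6

Derivation:
Leaves (nodes with no children): A, B, C, D, E, F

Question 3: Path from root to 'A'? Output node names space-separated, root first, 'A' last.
Walk down from root: J -> A

Answer: J A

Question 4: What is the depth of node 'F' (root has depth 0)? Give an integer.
Answer: 1

Derivation:
Path from root to F: J -> F
Depth = number of edges = 1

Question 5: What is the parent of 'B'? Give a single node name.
Scan adjacency: B appears as child of J

Answer: J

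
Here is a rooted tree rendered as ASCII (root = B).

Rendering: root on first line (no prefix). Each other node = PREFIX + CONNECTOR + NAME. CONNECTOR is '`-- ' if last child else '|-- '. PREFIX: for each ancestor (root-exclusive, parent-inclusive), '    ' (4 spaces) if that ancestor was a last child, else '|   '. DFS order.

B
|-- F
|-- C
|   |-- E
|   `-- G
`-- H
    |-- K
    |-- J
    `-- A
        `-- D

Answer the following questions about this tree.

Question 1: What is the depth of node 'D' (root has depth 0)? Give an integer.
Path from root to D: B -> H -> A -> D
Depth = number of edges = 3

Answer: 3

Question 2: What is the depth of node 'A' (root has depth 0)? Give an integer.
Path from root to A: B -> H -> A
Depth = number of edges = 2

Answer: 2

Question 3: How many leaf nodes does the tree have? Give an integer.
Answer: 6

Derivation:
Leaves (nodes with no children): D, E, F, G, J, K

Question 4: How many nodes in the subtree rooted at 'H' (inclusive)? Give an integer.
Subtree rooted at H contains: A, D, H, J, K
Count = 5

Answer: 5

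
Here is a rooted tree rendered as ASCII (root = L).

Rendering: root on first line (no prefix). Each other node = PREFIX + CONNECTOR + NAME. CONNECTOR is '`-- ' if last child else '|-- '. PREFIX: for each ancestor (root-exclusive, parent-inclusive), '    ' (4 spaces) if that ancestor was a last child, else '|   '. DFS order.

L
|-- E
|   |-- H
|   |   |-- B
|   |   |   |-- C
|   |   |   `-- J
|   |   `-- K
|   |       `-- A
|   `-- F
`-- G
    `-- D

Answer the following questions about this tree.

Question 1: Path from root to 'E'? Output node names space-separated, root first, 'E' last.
Answer: L E

Derivation:
Walk down from root: L -> E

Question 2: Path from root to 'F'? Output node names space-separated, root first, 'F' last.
Walk down from root: L -> E -> F

Answer: L E F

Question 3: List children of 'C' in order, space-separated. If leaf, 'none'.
Node C's children (from adjacency): (leaf)

Answer: none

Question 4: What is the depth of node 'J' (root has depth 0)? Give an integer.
Path from root to J: L -> E -> H -> B -> J
Depth = number of edges = 4

Answer: 4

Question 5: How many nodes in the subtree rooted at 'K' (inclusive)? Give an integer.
Subtree rooted at K contains: A, K
Count = 2

Answer: 2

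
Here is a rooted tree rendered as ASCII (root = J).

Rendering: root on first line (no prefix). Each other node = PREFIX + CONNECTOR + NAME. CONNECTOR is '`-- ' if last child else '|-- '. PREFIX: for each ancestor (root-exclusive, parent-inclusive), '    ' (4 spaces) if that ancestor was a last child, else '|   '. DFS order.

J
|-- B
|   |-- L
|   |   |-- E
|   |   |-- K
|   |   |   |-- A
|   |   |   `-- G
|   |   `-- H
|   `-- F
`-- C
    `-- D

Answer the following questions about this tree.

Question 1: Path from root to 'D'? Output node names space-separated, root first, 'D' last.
Answer: J C D

Derivation:
Walk down from root: J -> C -> D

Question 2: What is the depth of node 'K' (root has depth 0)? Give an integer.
Path from root to K: J -> B -> L -> K
Depth = number of edges = 3

Answer: 3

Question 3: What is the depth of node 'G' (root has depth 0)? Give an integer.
Answer: 4

Derivation:
Path from root to G: J -> B -> L -> K -> G
Depth = number of edges = 4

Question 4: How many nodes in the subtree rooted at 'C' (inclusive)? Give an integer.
Answer: 2

Derivation:
Subtree rooted at C contains: C, D
Count = 2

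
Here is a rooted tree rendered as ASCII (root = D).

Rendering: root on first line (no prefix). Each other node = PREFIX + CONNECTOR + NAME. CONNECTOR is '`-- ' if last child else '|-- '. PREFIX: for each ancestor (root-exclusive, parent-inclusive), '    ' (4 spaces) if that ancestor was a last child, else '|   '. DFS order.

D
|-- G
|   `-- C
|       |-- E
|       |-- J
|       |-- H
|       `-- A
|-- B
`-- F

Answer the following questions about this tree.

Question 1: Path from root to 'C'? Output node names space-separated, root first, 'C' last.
Answer: D G C

Derivation:
Walk down from root: D -> G -> C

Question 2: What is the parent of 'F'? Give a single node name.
Answer: D

Derivation:
Scan adjacency: F appears as child of D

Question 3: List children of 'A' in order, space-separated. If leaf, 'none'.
Node A's children (from adjacency): (leaf)

Answer: none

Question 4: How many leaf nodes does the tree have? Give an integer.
Answer: 6

Derivation:
Leaves (nodes with no children): A, B, E, F, H, J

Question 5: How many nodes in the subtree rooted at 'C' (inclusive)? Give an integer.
Answer: 5

Derivation:
Subtree rooted at C contains: A, C, E, H, J
Count = 5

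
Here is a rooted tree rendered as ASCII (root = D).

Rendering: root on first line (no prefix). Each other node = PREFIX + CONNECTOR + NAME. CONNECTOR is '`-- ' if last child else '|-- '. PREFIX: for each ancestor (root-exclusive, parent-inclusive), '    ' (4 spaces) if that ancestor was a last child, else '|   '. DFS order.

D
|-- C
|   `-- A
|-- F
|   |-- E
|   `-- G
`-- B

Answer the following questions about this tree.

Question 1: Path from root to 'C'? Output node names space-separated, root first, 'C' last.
Answer: D C

Derivation:
Walk down from root: D -> C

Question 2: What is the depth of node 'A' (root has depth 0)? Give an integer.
Path from root to A: D -> C -> A
Depth = number of edges = 2

Answer: 2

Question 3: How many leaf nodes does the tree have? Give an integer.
Answer: 4

Derivation:
Leaves (nodes with no children): A, B, E, G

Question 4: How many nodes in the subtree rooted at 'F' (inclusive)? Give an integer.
Answer: 3

Derivation:
Subtree rooted at F contains: E, F, G
Count = 3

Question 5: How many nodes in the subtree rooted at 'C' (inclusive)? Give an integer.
Subtree rooted at C contains: A, C
Count = 2

Answer: 2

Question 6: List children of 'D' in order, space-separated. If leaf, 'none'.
Answer: C F B

Derivation:
Node D's children (from adjacency): C, F, B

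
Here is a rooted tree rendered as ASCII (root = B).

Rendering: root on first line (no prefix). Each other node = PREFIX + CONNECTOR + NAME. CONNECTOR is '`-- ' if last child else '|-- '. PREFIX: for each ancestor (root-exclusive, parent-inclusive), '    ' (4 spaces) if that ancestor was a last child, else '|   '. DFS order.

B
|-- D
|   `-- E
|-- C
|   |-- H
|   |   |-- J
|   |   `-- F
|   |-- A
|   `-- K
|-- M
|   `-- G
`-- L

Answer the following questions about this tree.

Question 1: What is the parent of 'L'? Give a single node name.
Answer: B

Derivation:
Scan adjacency: L appears as child of B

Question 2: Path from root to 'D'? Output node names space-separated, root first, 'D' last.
Walk down from root: B -> D

Answer: B D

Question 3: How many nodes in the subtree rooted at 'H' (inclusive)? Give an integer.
Answer: 3

Derivation:
Subtree rooted at H contains: F, H, J
Count = 3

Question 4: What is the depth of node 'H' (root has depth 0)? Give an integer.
Path from root to H: B -> C -> H
Depth = number of edges = 2

Answer: 2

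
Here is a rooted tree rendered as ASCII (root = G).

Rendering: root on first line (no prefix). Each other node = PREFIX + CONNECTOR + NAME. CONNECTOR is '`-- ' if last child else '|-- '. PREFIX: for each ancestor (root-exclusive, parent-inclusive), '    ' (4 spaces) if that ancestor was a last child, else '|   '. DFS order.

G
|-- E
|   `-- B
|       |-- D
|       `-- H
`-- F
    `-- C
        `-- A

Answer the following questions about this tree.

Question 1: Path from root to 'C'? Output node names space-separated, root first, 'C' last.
Walk down from root: G -> F -> C

Answer: G F C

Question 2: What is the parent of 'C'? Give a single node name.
Scan adjacency: C appears as child of F

Answer: F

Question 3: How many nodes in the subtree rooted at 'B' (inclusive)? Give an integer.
Subtree rooted at B contains: B, D, H
Count = 3

Answer: 3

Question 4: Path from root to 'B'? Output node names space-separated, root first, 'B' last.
Answer: G E B

Derivation:
Walk down from root: G -> E -> B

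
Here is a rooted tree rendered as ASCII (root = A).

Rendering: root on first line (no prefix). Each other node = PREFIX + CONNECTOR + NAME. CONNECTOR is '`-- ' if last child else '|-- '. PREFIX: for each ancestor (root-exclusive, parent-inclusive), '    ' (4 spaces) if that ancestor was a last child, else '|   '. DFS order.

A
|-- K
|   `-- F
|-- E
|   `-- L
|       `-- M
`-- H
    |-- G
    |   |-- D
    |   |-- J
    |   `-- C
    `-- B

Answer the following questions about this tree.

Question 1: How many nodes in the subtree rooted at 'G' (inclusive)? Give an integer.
Subtree rooted at G contains: C, D, G, J
Count = 4

Answer: 4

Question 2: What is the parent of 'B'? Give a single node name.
Answer: H

Derivation:
Scan adjacency: B appears as child of H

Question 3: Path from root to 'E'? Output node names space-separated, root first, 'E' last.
Walk down from root: A -> E

Answer: A E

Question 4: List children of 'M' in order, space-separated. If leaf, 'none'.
Node M's children (from adjacency): (leaf)

Answer: none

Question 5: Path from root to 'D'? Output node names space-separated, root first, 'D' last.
Answer: A H G D

Derivation:
Walk down from root: A -> H -> G -> D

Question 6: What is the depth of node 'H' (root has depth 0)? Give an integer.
Answer: 1

Derivation:
Path from root to H: A -> H
Depth = number of edges = 1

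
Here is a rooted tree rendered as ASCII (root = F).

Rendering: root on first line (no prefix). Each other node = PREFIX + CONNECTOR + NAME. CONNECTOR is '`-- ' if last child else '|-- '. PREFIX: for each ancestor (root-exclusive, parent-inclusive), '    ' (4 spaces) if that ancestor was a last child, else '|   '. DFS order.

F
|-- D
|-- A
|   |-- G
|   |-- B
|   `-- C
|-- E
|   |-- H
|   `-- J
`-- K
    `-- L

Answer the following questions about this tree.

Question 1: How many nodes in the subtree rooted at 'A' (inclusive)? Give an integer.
Subtree rooted at A contains: A, B, C, G
Count = 4

Answer: 4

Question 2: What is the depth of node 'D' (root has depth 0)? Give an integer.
Answer: 1

Derivation:
Path from root to D: F -> D
Depth = number of edges = 1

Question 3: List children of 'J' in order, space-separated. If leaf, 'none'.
Answer: none

Derivation:
Node J's children (from adjacency): (leaf)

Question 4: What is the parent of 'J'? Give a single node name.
Answer: E

Derivation:
Scan adjacency: J appears as child of E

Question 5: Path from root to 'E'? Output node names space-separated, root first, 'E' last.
Walk down from root: F -> E

Answer: F E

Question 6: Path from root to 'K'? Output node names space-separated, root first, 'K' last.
Walk down from root: F -> K

Answer: F K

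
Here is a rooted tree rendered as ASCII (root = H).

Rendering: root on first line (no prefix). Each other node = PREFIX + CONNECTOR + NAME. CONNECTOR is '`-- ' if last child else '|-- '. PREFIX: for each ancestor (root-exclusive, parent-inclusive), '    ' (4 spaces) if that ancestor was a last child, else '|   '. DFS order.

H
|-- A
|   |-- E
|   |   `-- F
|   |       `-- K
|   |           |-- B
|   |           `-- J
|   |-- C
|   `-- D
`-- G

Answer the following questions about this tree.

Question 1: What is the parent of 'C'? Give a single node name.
Answer: A

Derivation:
Scan adjacency: C appears as child of A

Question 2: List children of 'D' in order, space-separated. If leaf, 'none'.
Answer: none

Derivation:
Node D's children (from adjacency): (leaf)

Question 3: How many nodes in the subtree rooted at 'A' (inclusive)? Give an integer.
Subtree rooted at A contains: A, B, C, D, E, F, J, K
Count = 8

Answer: 8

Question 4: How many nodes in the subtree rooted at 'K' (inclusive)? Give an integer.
Answer: 3

Derivation:
Subtree rooted at K contains: B, J, K
Count = 3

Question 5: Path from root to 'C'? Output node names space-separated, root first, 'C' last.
Walk down from root: H -> A -> C

Answer: H A C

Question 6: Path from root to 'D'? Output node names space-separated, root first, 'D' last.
Answer: H A D

Derivation:
Walk down from root: H -> A -> D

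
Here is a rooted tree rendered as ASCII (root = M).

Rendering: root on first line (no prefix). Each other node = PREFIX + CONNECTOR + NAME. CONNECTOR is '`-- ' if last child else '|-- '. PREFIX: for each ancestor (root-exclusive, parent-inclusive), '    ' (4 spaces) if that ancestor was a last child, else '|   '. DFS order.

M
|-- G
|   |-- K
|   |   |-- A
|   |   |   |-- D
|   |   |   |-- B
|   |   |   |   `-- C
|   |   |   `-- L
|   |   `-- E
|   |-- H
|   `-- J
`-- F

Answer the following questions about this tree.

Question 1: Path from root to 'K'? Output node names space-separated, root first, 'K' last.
Walk down from root: M -> G -> K

Answer: M G K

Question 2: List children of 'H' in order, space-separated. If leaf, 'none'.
Answer: none

Derivation:
Node H's children (from adjacency): (leaf)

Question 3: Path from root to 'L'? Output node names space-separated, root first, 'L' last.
Walk down from root: M -> G -> K -> A -> L

Answer: M G K A L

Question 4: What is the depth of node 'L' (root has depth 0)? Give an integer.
Answer: 4

Derivation:
Path from root to L: M -> G -> K -> A -> L
Depth = number of edges = 4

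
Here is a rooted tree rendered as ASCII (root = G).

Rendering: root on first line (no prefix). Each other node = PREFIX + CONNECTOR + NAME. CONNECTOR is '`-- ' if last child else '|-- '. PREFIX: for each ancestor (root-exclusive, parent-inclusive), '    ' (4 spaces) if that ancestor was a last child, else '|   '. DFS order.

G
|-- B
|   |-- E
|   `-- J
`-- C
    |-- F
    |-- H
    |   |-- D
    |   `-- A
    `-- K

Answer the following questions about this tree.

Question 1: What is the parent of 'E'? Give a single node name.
Answer: B

Derivation:
Scan adjacency: E appears as child of B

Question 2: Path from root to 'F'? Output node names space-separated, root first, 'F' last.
Answer: G C F

Derivation:
Walk down from root: G -> C -> F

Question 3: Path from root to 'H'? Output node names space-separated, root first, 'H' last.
Answer: G C H

Derivation:
Walk down from root: G -> C -> H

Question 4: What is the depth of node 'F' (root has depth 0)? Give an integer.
Answer: 2

Derivation:
Path from root to F: G -> C -> F
Depth = number of edges = 2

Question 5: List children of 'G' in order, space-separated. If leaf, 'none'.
Answer: B C

Derivation:
Node G's children (from adjacency): B, C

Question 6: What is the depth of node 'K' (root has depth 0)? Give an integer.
Answer: 2

Derivation:
Path from root to K: G -> C -> K
Depth = number of edges = 2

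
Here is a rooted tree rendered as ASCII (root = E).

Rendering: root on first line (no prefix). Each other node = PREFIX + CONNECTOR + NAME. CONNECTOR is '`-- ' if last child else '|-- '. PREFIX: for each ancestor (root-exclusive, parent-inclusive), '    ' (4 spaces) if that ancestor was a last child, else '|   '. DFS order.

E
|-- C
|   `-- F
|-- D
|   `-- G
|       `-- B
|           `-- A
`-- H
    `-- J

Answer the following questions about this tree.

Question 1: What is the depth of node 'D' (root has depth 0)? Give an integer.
Path from root to D: E -> D
Depth = number of edges = 1

Answer: 1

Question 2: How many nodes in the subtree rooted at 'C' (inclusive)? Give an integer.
Subtree rooted at C contains: C, F
Count = 2

Answer: 2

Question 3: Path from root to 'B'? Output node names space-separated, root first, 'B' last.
Answer: E D G B

Derivation:
Walk down from root: E -> D -> G -> B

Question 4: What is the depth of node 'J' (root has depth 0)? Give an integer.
Path from root to J: E -> H -> J
Depth = number of edges = 2

Answer: 2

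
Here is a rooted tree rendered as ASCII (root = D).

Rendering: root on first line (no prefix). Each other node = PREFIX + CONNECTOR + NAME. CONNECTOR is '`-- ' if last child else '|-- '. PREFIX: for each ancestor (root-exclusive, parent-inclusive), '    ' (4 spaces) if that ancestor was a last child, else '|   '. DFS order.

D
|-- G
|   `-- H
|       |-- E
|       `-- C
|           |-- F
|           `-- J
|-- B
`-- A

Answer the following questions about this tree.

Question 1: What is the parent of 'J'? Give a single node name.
Scan adjacency: J appears as child of C

Answer: C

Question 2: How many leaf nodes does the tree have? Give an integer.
Answer: 5

Derivation:
Leaves (nodes with no children): A, B, E, F, J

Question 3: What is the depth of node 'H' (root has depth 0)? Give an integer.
Path from root to H: D -> G -> H
Depth = number of edges = 2

Answer: 2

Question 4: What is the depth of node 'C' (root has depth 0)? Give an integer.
Path from root to C: D -> G -> H -> C
Depth = number of edges = 3

Answer: 3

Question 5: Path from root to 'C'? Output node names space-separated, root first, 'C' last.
Answer: D G H C

Derivation:
Walk down from root: D -> G -> H -> C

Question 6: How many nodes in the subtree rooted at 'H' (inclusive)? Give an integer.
Answer: 5

Derivation:
Subtree rooted at H contains: C, E, F, H, J
Count = 5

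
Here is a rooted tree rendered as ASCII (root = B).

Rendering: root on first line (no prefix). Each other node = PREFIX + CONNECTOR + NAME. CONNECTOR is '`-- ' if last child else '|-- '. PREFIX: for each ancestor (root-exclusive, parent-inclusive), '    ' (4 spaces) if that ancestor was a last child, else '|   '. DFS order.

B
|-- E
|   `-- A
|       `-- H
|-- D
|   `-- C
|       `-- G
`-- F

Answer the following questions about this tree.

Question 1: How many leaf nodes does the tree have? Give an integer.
Answer: 3

Derivation:
Leaves (nodes with no children): F, G, H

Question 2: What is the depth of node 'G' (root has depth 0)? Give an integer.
Path from root to G: B -> D -> C -> G
Depth = number of edges = 3

Answer: 3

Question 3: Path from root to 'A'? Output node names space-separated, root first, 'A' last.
Walk down from root: B -> E -> A

Answer: B E A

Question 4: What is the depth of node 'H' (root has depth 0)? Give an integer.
Path from root to H: B -> E -> A -> H
Depth = number of edges = 3

Answer: 3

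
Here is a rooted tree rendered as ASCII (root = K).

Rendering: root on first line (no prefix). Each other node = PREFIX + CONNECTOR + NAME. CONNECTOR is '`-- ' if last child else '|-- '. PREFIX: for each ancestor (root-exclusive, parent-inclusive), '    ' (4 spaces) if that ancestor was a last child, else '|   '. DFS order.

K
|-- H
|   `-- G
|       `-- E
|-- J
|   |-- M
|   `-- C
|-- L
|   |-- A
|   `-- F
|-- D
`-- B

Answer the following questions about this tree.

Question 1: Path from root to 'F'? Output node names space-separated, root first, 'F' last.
Answer: K L F

Derivation:
Walk down from root: K -> L -> F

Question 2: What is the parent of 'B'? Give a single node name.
Scan adjacency: B appears as child of K

Answer: K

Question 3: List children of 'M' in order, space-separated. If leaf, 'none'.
Answer: none

Derivation:
Node M's children (from adjacency): (leaf)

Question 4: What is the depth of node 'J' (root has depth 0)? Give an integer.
Path from root to J: K -> J
Depth = number of edges = 1

Answer: 1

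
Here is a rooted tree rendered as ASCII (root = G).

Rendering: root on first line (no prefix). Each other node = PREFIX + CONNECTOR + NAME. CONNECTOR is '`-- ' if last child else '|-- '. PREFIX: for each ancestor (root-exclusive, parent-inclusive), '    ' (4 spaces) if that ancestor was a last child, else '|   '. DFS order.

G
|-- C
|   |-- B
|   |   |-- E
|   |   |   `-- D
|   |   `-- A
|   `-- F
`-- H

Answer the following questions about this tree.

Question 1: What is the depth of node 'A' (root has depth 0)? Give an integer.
Answer: 3

Derivation:
Path from root to A: G -> C -> B -> A
Depth = number of edges = 3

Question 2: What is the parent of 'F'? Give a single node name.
Scan adjacency: F appears as child of C

Answer: C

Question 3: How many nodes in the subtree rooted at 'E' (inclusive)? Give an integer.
Subtree rooted at E contains: D, E
Count = 2

Answer: 2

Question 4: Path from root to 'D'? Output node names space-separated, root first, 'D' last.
Answer: G C B E D

Derivation:
Walk down from root: G -> C -> B -> E -> D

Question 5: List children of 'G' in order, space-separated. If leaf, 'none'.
Answer: C H

Derivation:
Node G's children (from adjacency): C, H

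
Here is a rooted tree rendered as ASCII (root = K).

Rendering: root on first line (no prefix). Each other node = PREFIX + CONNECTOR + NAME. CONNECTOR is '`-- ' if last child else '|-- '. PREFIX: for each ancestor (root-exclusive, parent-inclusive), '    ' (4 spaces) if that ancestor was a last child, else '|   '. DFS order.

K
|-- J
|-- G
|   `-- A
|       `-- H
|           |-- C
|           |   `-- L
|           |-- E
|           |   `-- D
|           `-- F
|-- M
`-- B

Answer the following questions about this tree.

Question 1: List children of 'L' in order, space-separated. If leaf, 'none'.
Answer: none

Derivation:
Node L's children (from adjacency): (leaf)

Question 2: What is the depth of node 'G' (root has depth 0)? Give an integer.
Path from root to G: K -> G
Depth = number of edges = 1

Answer: 1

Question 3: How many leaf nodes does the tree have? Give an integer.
Answer: 6

Derivation:
Leaves (nodes with no children): B, D, F, J, L, M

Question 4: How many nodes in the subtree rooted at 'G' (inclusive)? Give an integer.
Answer: 8

Derivation:
Subtree rooted at G contains: A, C, D, E, F, G, H, L
Count = 8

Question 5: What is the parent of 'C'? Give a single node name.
Answer: H

Derivation:
Scan adjacency: C appears as child of H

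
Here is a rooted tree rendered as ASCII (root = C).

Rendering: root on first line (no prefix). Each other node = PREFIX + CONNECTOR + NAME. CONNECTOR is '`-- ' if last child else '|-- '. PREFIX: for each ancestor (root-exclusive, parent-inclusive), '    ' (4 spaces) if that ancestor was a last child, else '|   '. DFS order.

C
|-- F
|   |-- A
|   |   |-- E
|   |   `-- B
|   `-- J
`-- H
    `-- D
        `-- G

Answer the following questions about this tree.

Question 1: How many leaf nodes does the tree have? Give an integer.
Leaves (nodes with no children): B, E, G, J

Answer: 4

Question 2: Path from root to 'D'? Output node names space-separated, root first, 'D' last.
Walk down from root: C -> H -> D

Answer: C H D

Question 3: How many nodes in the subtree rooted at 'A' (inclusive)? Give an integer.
Subtree rooted at A contains: A, B, E
Count = 3

Answer: 3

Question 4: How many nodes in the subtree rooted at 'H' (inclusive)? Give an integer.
Answer: 3

Derivation:
Subtree rooted at H contains: D, G, H
Count = 3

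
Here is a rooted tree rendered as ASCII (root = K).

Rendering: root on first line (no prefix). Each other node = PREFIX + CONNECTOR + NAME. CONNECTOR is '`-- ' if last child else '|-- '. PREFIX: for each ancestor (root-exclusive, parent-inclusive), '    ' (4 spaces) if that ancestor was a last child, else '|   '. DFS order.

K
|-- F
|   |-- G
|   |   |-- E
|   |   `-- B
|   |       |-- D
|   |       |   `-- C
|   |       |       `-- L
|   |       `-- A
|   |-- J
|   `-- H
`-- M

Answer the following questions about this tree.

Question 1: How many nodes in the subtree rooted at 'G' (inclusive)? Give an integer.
Subtree rooted at G contains: A, B, C, D, E, G, L
Count = 7

Answer: 7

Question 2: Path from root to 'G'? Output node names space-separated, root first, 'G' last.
Answer: K F G

Derivation:
Walk down from root: K -> F -> G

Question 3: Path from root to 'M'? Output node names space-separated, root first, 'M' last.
Answer: K M

Derivation:
Walk down from root: K -> M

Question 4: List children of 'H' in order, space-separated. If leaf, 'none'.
Node H's children (from adjacency): (leaf)

Answer: none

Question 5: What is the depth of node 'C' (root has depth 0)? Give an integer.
Path from root to C: K -> F -> G -> B -> D -> C
Depth = number of edges = 5

Answer: 5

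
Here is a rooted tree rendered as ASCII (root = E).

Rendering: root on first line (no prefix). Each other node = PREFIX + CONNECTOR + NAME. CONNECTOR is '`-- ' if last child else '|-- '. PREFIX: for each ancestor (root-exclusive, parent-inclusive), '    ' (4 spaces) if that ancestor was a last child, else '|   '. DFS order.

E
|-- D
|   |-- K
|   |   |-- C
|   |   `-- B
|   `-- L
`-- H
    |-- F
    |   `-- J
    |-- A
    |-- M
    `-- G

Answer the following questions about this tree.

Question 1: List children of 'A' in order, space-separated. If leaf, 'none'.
Node A's children (from adjacency): (leaf)

Answer: none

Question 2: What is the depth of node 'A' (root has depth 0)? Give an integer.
Path from root to A: E -> H -> A
Depth = number of edges = 2

Answer: 2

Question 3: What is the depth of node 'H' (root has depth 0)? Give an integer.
Path from root to H: E -> H
Depth = number of edges = 1

Answer: 1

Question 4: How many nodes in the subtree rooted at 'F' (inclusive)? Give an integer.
Subtree rooted at F contains: F, J
Count = 2

Answer: 2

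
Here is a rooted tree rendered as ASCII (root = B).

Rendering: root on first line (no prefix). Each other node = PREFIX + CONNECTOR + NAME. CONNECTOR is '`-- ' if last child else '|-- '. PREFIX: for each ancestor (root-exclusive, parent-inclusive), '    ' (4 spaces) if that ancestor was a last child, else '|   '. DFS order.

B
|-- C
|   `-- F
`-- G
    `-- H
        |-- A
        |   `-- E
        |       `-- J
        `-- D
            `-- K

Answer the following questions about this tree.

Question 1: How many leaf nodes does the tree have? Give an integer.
Leaves (nodes with no children): F, J, K

Answer: 3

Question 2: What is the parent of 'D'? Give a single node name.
Scan adjacency: D appears as child of H

Answer: H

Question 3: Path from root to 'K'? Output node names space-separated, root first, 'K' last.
Walk down from root: B -> G -> H -> D -> K

Answer: B G H D K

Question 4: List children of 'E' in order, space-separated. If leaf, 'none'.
Answer: J

Derivation:
Node E's children (from adjacency): J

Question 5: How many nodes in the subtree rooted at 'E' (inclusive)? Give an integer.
Subtree rooted at E contains: E, J
Count = 2

Answer: 2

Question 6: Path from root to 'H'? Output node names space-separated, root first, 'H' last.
Walk down from root: B -> G -> H

Answer: B G H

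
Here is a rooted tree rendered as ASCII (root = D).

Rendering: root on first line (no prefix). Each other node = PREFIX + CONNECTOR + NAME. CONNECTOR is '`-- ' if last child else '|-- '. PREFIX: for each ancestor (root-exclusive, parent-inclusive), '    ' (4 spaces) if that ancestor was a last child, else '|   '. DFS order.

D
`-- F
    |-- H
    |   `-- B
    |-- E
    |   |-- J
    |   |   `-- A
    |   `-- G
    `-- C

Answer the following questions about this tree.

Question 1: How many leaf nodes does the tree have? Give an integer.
Leaves (nodes with no children): A, B, C, G

Answer: 4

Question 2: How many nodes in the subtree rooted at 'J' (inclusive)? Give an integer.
Subtree rooted at J contains: A, J
Count = 2

Answer: 2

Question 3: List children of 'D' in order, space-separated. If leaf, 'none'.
Answer: F

Derivation:
Node D's children (from adjacency): F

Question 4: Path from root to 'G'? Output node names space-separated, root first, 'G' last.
Walk down from root: D -> F -> E -> G

Answer: D F E G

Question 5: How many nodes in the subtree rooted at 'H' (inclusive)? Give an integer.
Subtree rooted at H contains: B, H
Count = 2

Answer: 2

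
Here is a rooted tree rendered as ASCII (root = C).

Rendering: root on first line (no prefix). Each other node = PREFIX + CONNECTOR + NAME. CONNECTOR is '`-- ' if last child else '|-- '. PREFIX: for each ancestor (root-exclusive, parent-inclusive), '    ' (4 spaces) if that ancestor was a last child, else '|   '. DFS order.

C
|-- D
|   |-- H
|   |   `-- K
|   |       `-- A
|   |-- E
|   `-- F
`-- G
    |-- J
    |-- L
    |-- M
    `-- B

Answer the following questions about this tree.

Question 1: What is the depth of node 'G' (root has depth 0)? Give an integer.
Answer: 1

Derivation:
Path from root to G: C -> G
Depth = number of edges = 1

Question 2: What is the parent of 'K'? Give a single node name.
Answer: H

Derivation:
Scan adjacency: K appears as child of H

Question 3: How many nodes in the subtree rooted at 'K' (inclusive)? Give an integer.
Answer: 2

Derivation:
Subtree rooted at K contains: A, K
Count = 2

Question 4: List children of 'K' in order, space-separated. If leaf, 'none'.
Node K's children (from adjacency): A

Answer: A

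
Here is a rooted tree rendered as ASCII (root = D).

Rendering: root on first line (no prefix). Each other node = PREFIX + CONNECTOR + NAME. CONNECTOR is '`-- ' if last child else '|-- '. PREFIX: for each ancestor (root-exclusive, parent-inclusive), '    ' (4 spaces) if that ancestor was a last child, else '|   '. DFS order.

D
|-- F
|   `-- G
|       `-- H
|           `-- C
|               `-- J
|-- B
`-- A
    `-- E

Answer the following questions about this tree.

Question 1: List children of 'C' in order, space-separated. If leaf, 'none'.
Answer: J

Derivation:
Node C's children (from adjacency): J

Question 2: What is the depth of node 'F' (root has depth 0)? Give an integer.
Path from root to F: D -> F
Depth = number of edges = 1

Answer: 1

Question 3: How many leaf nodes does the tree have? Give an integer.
Answer: 3

Derivation:
Leaves (nodes with no children): B, E, J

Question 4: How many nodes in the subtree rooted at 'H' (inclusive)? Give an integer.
Answer: 3

Derivation:
Subtree rooted at H contains: C, H, J
Count = 3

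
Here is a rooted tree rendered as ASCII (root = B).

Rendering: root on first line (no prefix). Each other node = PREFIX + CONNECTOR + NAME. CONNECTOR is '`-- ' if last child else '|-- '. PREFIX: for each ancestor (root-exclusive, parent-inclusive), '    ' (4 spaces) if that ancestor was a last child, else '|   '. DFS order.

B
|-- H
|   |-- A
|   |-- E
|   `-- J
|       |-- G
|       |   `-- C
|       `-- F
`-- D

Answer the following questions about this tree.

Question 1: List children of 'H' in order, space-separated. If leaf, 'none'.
Node H's children (from adjacency): A, E, J

Answer: A E J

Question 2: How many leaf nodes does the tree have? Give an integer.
Leaves (nodes with no children): A, C, D, E, F

Answer: 5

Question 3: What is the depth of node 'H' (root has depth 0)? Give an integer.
Path from root to H: B -> H
Depth = number of edges = 1

Answer: 1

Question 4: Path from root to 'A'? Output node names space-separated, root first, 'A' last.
Answer: B H A

Derivation:
Walk down from root: B -> H -> A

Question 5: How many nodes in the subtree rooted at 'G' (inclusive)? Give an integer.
Answer: 2

Derivation:
Subtree rooted at G contains: C, G
Count = 2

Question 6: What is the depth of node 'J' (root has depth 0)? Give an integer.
Path from root to J: B -> H -> J
Depth = number of edges = 2

Answer: 2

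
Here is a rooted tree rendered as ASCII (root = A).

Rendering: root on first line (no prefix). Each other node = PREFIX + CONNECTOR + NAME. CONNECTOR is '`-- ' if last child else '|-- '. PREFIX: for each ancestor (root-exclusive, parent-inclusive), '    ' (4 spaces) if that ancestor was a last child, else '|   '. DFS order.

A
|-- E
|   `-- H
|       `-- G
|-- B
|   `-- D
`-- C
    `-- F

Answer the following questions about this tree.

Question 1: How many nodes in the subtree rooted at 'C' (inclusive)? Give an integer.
Answer: 2

Derivation:
Subtree rooted at C contains: C, F
Count = 2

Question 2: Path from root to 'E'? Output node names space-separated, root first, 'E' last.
Answer: A E

Derivation:
Walk down from root: A -> E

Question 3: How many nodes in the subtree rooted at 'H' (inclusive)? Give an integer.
Answer: 2

Derivation:
Subtree rooted at H contains: G, H
Count = 2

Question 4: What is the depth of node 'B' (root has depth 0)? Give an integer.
Answer: 1

Derivation:
Path from root to B: A -> B
Depth = number of edges = 1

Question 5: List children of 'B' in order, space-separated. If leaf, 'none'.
Answer: D

Derivation:
Node B's children (from adjacency): D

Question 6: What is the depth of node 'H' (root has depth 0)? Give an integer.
Path from root to H: A -> E -> H
Depth = number of edges = 2

Answer: 2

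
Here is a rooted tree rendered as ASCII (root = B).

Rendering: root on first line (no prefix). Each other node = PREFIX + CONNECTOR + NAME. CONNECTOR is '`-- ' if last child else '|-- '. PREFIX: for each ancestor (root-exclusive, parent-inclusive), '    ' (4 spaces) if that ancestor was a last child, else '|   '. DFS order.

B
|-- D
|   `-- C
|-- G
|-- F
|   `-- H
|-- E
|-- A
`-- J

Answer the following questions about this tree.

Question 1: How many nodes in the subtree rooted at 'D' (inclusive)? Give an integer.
Answer: 2

Derivation:
Subtree rooted at D contains: C, D
Count = 2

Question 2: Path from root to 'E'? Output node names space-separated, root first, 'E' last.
Answer: B E

Derivation:
Walk down from root: B -> E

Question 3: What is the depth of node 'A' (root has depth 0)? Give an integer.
Path from root to A: B -> A
Depth = number of edges = 1

Answer: 1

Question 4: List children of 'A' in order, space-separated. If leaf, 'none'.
Node A's children (from adjacency): (leaf)

Answer: none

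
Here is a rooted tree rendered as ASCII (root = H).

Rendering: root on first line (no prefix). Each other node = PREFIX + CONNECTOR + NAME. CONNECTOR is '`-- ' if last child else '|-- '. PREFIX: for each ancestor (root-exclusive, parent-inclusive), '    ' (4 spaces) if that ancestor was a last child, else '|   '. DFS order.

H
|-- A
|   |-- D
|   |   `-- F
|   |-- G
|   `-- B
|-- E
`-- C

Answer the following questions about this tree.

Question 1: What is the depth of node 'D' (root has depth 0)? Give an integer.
Answer: 2

Derivation:
Path from root to D: H -> A -> D
Depth = number of edges = 2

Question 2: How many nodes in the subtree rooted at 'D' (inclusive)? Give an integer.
Answer: 2

Derivation:
Subtree rooted at D contains: D, F
Count = 2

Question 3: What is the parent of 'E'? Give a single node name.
Scan adjacency: E appears as child of H

Answer: H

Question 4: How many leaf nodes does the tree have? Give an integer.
Answer: 5

Derivation:
Leaves (nodes with no children): B, C, E, F, G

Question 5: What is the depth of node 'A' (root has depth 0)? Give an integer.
Answer: 1

Derivation:
Path from root to A: H -> A
Depth = number of edges = 1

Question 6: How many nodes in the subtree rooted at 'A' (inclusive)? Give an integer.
Subtree rooted at A contains: A, B, D, F, G
Count = 5

Answer: 5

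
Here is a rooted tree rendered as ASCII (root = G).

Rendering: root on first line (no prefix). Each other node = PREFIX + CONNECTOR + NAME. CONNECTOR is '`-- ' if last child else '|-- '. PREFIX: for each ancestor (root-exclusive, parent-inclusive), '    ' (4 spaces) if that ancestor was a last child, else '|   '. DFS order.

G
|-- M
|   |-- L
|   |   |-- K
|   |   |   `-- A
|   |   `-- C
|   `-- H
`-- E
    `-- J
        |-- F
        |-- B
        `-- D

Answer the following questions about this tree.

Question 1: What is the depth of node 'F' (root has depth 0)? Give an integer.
Path from root to F: G -> E -> J -> F
Depth = number of edges = 3

Answer: 3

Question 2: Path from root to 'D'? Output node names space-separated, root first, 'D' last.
Walk down from root: G -> E -> J -> D

Answer: G E J D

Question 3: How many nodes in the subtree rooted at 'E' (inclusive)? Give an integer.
Answer: 5

Derivation:
Subtree rooted at E contains: B, D, E, F, J
Count = 5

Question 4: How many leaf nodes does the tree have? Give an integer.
Leaves (nodes with no children): A, B, C, D, F, H

Answer: 6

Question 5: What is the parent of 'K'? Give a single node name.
Scan adjacency: K appears as child of L

Answer: L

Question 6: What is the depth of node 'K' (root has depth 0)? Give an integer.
Answer: 3

Derivation:
Path from root to K: G -> M -> L -> K
Depth = number of edges = 3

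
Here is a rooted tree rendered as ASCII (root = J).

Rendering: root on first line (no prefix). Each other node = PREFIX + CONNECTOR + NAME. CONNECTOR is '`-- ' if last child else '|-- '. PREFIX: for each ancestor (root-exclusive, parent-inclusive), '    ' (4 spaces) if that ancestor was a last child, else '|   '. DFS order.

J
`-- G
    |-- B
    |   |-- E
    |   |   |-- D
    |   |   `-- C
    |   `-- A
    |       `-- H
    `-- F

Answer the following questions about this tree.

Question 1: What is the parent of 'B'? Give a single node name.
Answer: G

Derivation:
Scan adjacency: B appears as child of G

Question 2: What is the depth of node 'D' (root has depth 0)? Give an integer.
Path from root to D: J -> G -> B -> E -> D
Depth = number of edges = 4

Answer: 4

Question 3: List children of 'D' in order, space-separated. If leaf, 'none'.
Answer: none

Derivation:
Node D's children (from adjacency): (leaf)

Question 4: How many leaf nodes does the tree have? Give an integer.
Answer: 4

Derivation:
Leaves (nodes with no children): C, D, F, H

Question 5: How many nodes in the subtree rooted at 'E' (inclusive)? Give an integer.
Answer: 3

Derivation:
Subtree rooted at E contains: C, D, E
Count = 3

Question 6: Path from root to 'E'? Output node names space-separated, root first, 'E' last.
Walk down from root: J -> G -> B -> E

Answer: J G B E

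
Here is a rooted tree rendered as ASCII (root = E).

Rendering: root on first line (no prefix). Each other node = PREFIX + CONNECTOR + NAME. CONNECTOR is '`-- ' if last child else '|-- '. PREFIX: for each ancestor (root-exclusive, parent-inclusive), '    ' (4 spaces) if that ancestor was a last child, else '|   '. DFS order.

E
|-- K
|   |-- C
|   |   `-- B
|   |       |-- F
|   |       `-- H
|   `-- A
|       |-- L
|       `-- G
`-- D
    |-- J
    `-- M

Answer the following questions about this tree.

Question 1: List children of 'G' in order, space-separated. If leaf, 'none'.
Answer: none

Derivation:
Node G's children (from adjacency): (leaf)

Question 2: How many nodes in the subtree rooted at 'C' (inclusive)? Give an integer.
Subtree rooted at C contains: B, C, F, H
Count = 4

Answer: 4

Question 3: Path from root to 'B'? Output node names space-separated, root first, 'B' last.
Walk down from root: E -> K -> C -> B

Answer: E K C B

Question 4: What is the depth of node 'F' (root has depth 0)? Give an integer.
Answer: 4

Derivation:
Path from root to F: E -> K -> C -> B -> F
Depth = number of edges = 4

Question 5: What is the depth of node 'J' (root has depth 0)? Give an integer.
Answer: 2

Derivation:
Path from root to J: E -> D -> J
Depth = number of edges = 2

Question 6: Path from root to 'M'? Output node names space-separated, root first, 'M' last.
Answer: E D M

Derivation:
Walk down from root: E -> D -> M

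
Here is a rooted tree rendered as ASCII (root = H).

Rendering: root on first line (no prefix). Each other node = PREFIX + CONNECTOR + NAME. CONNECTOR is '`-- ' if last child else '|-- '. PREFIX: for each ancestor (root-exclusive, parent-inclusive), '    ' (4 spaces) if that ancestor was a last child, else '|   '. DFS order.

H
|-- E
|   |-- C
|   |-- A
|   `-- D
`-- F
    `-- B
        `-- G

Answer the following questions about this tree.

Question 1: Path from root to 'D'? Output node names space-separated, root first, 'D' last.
Answer: H E D

Derivation:
Walk down from root: H -> E -> D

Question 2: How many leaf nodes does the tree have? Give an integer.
Answer: 4

Derivation:
Leaves (nodes with no children): A, C, D, G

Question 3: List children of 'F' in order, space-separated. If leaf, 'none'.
Answer: B

Derivation:
Node F's children (from adjacency): B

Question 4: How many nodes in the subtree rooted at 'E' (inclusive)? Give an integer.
Answer: 4

Derivation:
Subtree rooted at E contains: A, C, D, E
Count = 4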